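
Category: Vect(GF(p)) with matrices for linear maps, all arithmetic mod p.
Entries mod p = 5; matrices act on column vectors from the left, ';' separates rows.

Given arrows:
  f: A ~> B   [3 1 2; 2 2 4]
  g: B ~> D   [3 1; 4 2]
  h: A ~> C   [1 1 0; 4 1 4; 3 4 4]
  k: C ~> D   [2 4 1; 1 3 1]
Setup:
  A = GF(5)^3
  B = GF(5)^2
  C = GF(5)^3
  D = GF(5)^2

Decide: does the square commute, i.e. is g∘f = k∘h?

Answer: COMMUTES

Trace:
Along f;g (path 1):
  e0=⟨1,0,0⟩ f~>⟨3,2⟩ g~>⟨1,1⟩
  e1=⟨0,1,0⟩ f~>⟨1,2⟩ g~>⟨0,3⟩
  e2=⟨0,0,1⟩ f~>⟨2,4⟩ g~>⟨0,1⟩
  composite₁ = [1 0 0; 1 3 1]
Along h;k (path 2):
  e0=⟨1,0,0⟩ h~>⟨1,4,3⟩ k~>⟨1,1⟩
  e1=⟨0,1,0⟩ h~>⟨1,1,4⟩ k~>⟨0,3⟩
  e2=⟨0,0,1⟩ h~>⟨0,4,4⟩ k~>⟨0,1⟩
  composite₂ = [1 0 0; 1 3 1]
Equal? equal; square commutes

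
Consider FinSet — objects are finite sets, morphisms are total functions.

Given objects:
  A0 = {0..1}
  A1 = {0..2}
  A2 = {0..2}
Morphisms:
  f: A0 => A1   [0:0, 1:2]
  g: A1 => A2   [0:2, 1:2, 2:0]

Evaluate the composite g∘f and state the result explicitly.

  0 f=>0 g=>2
  1 f=>2 g=>0
⟦path⟧: [0:2, 1:0]

Answer: [0:2, 1:0]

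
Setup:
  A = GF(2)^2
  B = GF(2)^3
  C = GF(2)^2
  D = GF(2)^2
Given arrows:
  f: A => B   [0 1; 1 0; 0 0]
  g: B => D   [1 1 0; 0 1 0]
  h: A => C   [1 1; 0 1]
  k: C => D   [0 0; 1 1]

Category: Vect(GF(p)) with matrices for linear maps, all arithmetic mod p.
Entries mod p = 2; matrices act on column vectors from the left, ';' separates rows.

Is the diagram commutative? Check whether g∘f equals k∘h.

Answer: DOES NOT COMMUTE

Work:
Path 1 = f;g:
  e0=(1,0) f=>(0,1,0) g=>(1,1)
  e1=(0,1) f=>(1,0,0) g=>(1,0)
  composite₁ = [1 1; 1 0]
Path 2 = h;k:
  e0=(1,0) h=>(1,0) k=>(0,1)
  e1=(0,1) h=>(1,1) k=>(0,0)
  composite₂ = [0 0; 1 0]
Equal? distinct morphisms ✗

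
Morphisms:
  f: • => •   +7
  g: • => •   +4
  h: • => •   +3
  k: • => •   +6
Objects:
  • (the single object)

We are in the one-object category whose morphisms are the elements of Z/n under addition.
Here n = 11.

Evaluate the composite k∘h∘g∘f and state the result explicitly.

  0 +7≡7 +4≡0 +3≡3 +6≡9  (mod 11)
result: +9

Answer: +9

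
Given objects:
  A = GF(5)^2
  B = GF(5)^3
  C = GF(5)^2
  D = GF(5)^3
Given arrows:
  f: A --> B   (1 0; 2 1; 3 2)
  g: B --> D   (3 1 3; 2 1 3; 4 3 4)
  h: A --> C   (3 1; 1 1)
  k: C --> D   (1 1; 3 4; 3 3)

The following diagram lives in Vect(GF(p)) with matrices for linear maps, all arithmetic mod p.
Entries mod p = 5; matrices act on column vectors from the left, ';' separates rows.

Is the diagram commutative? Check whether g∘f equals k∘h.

Answer: COMMUTES

Derivation:
Along f;g (path 1):
  e0=(1,0) f-->(1,2,3) g-->(4,3,2)
  e1=(0,1) f-->(0,1,2) g-->(2,2,1)
  composite₁ = (4 2; 3 2; 2 1)
Along h;k (path 2):
  e0=(1,0) h-->(3,1) k-->(4,3,2)
  e1=(0,1) h-->(1,1) k-->(2,2,1)
  composite₂ = (4 2; 3 2; 2 1)
Equal? equal; square commutes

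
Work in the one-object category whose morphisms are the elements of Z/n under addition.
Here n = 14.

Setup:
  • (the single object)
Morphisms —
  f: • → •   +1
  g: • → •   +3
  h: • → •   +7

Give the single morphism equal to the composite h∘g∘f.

Answer: +11

Derivation:
  0 +1≡1 +3≡4 +7≡11  (mod 14)
result: +11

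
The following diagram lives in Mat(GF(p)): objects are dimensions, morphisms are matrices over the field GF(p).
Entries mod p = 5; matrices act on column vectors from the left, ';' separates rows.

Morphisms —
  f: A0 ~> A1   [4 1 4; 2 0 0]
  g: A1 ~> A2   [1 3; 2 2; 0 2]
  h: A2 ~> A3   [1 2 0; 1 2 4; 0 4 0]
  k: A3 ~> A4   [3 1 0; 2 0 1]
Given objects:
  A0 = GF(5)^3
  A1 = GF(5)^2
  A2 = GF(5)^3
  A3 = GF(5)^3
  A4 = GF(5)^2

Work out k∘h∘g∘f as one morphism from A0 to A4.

  e0=⟨1,0,0⟩ f~>⟨4,2⟩ g~>⟨0,2,4⟩ h~>⟨4,0,3⟩ k~>⟨2,1⟩
  e1=⟨0,1,0⟩ f~>⟨1,0⟩ g~>⟨1,2,0⟩ h~>⟨0,0,3⟩ k~>⟨0,3⟩
  e2=⟨0,0,1⟩ f~>⟨4,0⟩ g~>⟨4,3,0⟩ h~>⟨0,0,2⟩ k~>⟨0,2⟩
⟦path⟧: [2 0 0; 1 3 2]

Answer: [2 0 0; 1 3 2]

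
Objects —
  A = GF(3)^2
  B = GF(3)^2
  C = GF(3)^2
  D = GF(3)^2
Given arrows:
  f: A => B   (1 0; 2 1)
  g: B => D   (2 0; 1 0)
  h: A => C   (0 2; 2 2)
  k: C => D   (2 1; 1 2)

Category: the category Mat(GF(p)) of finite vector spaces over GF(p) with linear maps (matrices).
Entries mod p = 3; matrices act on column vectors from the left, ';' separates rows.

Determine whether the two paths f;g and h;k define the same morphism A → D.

Path 1 = f;g:
  e0=⟨1,0⟩ f=>⟨1,2⟩ g=>⟨2,1⟩
  e1=⟨0,1⟩ f=>⟨0,1⟩ g=>⟨0,0⟩
  composite₁ = (2 0; 1 0)
Path 2 = h;k:
  e0=⟨1,0⟩ h=>⟨0,2⟩ k=>⟨2,1⟩
  e1=⟨0,1⟩ h=>⟨2,2⟩ k=>⟨0,0⟩
  composite₂ = (2 0; 1 0)
Equal? YES — commutes

Answer: COMMUTES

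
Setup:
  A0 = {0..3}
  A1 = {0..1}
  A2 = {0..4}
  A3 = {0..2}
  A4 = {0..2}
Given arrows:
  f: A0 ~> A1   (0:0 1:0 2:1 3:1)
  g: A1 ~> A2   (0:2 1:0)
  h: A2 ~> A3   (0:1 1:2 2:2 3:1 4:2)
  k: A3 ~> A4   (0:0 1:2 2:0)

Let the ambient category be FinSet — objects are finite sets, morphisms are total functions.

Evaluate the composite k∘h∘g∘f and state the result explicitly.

Answer: (0:0 1:0 2:2 3:2)

Work:
  0 f~>0 g~>2 h~>2 k~>0
  1 f~>0 g~>2 h~>2 k~>0
  2 f~>1 g~>0 h~>1 k~>2
  3 f~>1 g~>0 h~>1 k~>2
⟦path⟧: (0:0 1:0 2:2 3:2)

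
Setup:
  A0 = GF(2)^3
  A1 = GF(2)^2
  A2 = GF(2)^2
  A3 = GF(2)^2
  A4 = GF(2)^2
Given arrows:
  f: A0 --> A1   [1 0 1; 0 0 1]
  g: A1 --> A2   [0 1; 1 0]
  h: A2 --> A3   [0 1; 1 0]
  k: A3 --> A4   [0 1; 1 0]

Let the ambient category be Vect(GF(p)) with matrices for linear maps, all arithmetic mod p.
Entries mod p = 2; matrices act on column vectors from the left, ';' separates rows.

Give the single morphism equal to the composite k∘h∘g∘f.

Answer: [0 0 1; 1 0 1]

Derivation:
  e0=(1,0,0) f-->(1,0) g-->(0,1) h-->(1,0) k-->(0,1)
  e1=(0,1,0) f-->(0,0) g-->(0,0) h-->(0,0) k-->(0,0)
  e2=(0,0,1) f-->(1,1) g-->(1,1) h-->(1,1) k-->(1,1)
result: [0 0 1; 1 0 1]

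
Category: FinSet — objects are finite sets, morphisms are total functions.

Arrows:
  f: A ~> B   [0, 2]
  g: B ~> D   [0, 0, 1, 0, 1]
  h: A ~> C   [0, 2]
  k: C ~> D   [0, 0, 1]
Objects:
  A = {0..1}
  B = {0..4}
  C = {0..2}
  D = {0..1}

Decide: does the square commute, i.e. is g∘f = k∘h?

Path 1 = f;g:
  0 f~>0 g~>0
  1 f~>2 g~>1
  composite₁ = [0, 1]
Path 2 = h;k:
  0 h~>0 k~>0
  1 h~>2 k~>1
  composite₂ = [0, 1]
Equal? equal; square commutes

Answer: COMMUTES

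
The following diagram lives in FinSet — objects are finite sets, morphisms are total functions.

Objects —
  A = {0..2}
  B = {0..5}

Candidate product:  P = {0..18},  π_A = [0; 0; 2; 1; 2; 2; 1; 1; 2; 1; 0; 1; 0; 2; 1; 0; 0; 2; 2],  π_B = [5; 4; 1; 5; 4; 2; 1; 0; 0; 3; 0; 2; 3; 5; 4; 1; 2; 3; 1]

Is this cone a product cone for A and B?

Answer: NOT A VALID PRODUCT — |P|=19 ≠ |A|·|B|=18

Trace:
|A|·|B| = 3·6 = 18;  |P| = 19
  → cardinalities differ; no bijection possible.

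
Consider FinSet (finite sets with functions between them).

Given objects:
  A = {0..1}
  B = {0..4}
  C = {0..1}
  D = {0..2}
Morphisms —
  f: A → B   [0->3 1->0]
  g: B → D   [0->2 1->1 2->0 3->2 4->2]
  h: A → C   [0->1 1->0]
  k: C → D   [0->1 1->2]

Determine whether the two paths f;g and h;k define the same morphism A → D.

1) trace f;g:
  0 f→3 g→2
  1 f→0 g→2
  composite₁ = [0->2 1->2]
2) trace h;k:
  0 h→1 k→2
  1 h→0 k→1
  composite₂ = [0->2 1->1]
Equal? distinct morphisms ✗

Answer: DOES NOT COMMUTE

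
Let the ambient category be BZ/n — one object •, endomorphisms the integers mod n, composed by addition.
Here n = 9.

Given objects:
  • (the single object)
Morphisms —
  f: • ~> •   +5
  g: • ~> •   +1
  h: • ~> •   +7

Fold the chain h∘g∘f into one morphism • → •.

  0 +5≡5 +1≡6 +7≡4  (mod 9)
composite: +4

Answer: +4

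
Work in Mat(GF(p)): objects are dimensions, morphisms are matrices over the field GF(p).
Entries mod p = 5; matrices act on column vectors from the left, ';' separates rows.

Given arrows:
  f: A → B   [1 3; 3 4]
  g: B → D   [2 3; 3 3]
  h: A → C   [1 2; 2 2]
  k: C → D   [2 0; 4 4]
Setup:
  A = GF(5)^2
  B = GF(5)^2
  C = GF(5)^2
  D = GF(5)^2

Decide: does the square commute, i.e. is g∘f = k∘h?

Answer: DOES NOT COMMUTE

Work:
Path 1 = f;g:
  e0=⟨1,0⟩ f→⟨1,3⟩ g→⟨1,2⟩
  e1=⟨0,1⟩ f→⟨3,4⟩ g→⟨3,1⟩
  composite₁ = [1 3; 2 1]
Path 2 = h;k:
  e0=⟨1,0⟩ h→⟨1,2⟩ k→⟨2,2⟩
  e1=⟨0,1⟩ h→⟨2,2⟩ k→⟨4,1⟩
  composite₂ = [2 4; 2 1]
Equal? differ; not commutative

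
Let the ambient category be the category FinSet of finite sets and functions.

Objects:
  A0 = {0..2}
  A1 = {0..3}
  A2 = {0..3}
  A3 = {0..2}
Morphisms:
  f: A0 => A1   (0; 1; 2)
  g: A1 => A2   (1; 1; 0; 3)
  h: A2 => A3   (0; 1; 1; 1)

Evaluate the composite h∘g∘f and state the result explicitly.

Answer: (1; 1; 0)

Work:
  0 f=>0 g=>1 h=>1
  1 f=>1 g=>1 h=>1
  2 f=>2 g=>0 h=>0
composite: (1; 1; 0)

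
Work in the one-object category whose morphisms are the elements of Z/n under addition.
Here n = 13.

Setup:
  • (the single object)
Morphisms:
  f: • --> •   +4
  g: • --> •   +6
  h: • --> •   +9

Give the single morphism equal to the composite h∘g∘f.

  0 +4≡4 +6≡10 +9≡6  (mod 13)
⟦path⟧: +6

Answer: +6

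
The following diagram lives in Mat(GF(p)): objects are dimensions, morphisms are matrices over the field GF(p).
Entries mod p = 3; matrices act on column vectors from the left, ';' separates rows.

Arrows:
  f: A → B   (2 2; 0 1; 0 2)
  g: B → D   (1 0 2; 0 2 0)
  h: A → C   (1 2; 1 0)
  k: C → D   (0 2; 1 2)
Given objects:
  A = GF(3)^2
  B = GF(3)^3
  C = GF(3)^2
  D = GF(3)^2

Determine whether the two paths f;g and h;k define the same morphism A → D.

Along f;g (path 1):
  e0=[1,0] f→[2,0,0] g→[2,0]
  e1=[0,1] f→[2,1,2] g→[0,2]
  ⟦path⟧₁ = (2 0; 0 2)
Along h;k (path 2):
  e0=[1,0] h→[1,1] k→[2,0]
  e1=[0,1] h→[2,0] k→[0,2]
  ⟦path⟧₂ = (2 0; 0 2)
Equal? YES — commutes

Answer: COMMUTES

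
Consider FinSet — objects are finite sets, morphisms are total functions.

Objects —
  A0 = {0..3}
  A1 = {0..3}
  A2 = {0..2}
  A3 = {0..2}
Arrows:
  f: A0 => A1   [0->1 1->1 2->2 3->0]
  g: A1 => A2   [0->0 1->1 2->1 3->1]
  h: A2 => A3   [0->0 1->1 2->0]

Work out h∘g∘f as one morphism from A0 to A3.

Answer: [0->1 1->1 2->1 3->0]

Trace:
  0 f=>1 g=>1 h=>1
  1 f=>1 g=>1 h=>1
  2 f=>2 g=>1 h=>1
  3 f=>0 g=>0 h=>0
result: [0->1 1->1 2->1 3->0]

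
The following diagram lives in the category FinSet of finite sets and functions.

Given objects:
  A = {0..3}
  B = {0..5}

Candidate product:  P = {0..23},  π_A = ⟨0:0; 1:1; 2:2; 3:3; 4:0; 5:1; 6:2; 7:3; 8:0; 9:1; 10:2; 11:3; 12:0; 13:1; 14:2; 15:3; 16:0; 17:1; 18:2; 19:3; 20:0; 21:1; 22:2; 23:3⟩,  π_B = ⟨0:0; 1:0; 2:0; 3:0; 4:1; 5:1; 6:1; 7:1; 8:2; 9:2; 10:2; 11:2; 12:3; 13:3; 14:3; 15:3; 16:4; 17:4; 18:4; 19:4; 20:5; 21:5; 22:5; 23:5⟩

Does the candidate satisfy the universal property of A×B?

Answer: VALID PRODUCT

Work:
|A|·|B| = 4·6 = 24;  |P| = 24
Check the pairing map k ↦ (π_A(k), π_B(k)):
  0 : (0,0)
  1 : (1,0)
  2 : (2,0)
  3 : (3,0)
  4 : (0,1)
  5 : (1,1)
  6 : (2,1)
  7 : (3,1)
  8 : (0,2)
  9 : (1,2)
  10 : (2,2)
  11 : (3,2)
  12 : (0,3)
  13 : (1,3)
  14 : (2,3)
  15 : (3,3)
  16 : (0,4)
  17 : (1,4)
  18 : (2,4)
  19 : (3,4)
  20 : (0,5)
  21 : (1,5)
  22 : (2,5)
  23 : (3,5)
distinct pairs in image: 24 / 24 needed
  → bijection onto A×B; projections well-typed.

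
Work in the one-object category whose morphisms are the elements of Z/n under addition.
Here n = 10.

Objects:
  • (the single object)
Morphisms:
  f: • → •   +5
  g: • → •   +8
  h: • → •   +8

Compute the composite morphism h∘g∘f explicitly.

Answer: +1

Trace:
  0 +5≡5 +8≡3 +8≡1  (mod 10)
composite: +1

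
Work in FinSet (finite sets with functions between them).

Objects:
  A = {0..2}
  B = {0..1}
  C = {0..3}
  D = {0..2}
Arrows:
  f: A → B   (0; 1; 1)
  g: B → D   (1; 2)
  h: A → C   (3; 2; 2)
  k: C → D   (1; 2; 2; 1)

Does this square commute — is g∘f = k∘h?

Path 1 = f;g:
  0 f→0 g→1
  1 f→1 g→2
  2 f→1 g→2
  ⟦path⟧₁ = (1; 2; 2)
Path 2 = h;k:
  0 h→3 k→1
  1 h→2 k→2
  2 h→2 k→2
  ⟦path⟧₂ = (1; 2; 2)
Equal? equal; square commutes

Answer: COMMUTES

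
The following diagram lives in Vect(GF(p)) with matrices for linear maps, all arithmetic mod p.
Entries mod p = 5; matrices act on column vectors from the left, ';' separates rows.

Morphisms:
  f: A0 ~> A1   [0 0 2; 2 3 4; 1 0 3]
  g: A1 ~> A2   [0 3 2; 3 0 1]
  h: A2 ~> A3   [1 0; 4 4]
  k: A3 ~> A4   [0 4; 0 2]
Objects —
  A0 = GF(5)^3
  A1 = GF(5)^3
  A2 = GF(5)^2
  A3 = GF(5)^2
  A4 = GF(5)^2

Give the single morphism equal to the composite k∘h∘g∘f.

Answer: [4 4 2; 2 2 1]

Work:
  e0=[1,0,0] f~>[0,2,1] g~>[3,1] h~>[3,1] k~>[4,2]
  e1=[0,1,0] f~>[0,3,0] g~>[4,0] h~>[4,1] k~>[4,2]
  e2=[0,0,1] f~>[2,4,3] g~>[3,4] h~>[3,3] k~>[2,1]
⟦path⟧: [4 4 2; 2 2 1]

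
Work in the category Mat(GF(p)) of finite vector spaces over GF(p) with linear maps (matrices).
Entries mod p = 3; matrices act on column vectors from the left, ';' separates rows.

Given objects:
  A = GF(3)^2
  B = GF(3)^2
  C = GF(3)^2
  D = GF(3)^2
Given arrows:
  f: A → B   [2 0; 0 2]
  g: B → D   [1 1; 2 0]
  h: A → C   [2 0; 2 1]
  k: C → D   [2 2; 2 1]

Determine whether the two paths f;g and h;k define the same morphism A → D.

1) trace f;g:
  e0=⟨1,0⟩ f→⟨2,0⟩ g→⟨2,1⟩
  e1=⟨0,1⟩ f→⟨0,2⟩ g→⟨2,0⟩
  composite₁ = [2 2; 1 0]
2) trace h;k:
  e0=⟨1,0⟩ h→⟨2,2⟩ k→⟨2,0⟩
  e1=⟨0,1⟩ h→⟨0,1⟩ k→⟨2,1⟩
  composite₂ = [2 2; 0 1]
Equal? NO — does not commute

Answer: DOES NOT COMMUTE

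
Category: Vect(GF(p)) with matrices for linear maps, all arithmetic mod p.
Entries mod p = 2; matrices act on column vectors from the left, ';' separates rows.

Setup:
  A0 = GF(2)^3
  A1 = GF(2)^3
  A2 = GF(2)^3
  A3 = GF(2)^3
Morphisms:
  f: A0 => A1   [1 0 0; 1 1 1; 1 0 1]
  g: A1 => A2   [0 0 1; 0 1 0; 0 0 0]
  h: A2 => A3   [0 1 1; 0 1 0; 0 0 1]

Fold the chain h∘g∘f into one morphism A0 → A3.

Answer: [1 1 1; 1 1 1; 0 0 0]

Derivation:
  e0=[1,0,0] f=>[1,1,1] g=>[1,1,0] h=>[1,1,0]
  e1=[0,1,0] f=>[0,1,0] g=>[0,1,0] h=>[1,1,0]
  e2=[0,0,1] f=>[0,1,1] g=>[1,1,0] h=>[1,1,0]
composite: [1 1 1; 1 1 1; 0 0 0]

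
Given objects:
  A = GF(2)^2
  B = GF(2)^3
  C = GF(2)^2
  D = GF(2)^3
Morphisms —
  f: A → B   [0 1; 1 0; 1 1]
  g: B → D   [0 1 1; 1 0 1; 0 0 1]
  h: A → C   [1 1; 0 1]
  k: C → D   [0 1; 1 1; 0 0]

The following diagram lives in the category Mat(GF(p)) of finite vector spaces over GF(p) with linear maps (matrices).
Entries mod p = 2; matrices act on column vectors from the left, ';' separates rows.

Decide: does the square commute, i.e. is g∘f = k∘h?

Along f;g (path 1):
  e0=[1,0] f→[0,1,1] g→[0,1,1]
  e1=[0,1] f→[1,0,1] g→[1,0,1]
  ⟦path⟧₁ = [0 1; 1 0; 1 1]
Along h;k (path 2):
  e0=[1,0] h→[1,0] k→[0,1,0]
  e1=[0,1] h→[1,1] k→[1,0,0]
  ⟦path⟧₂ = [0 1; 1 0; 0 0]
Equal? distinct morphisms ✗

Answer: DOES NOT COMMUTE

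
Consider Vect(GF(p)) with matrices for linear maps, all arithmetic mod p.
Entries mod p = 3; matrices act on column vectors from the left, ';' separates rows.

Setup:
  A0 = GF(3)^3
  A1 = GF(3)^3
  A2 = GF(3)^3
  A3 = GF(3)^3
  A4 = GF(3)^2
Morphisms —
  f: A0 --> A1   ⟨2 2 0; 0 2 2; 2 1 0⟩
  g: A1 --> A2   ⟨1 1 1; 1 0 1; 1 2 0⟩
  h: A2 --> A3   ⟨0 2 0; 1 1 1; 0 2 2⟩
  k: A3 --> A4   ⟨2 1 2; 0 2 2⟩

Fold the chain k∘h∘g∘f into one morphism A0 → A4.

Answer: ⟨2 2 1; 2 1 1⟩

Trace:
  e0=⟨1,0,0⟩ f-->⟨2,0,2⟩ g-->⟨1,1,2⟩ h-->⟨2,1,0⟩ k-->⟨2,2⟩
  e1=⟨0,1,0⟩ f-->⟨2,2,1⟩ g-->⟨2,0,0⟩ h-->⟨0,2,0⟩ k-->⟨2,1⟩
  e2=⟨0,0,1⟩ f-->⟨0,2,0⟩ g-->⟨2,0,1⟩ h-->⟨0,0,2⟩ k-->⟨1,1⟩
composite: ⟨2 2 1; 2 1 1⟩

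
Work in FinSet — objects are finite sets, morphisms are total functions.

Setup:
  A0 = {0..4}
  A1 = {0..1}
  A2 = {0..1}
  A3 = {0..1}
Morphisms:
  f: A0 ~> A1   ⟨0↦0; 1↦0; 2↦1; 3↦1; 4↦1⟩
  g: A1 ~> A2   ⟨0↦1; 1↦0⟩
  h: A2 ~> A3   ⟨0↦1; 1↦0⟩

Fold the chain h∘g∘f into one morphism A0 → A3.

  0 f~>0 g~>1 h~>0
  1 f~>0 g~>1 h~>0
  2 f~>1 g~>0 h~>1
  3 f~>1 g~>0 h~>1
  4 f~>1 g~>0 h~>1
⟦path⟧: ⟨0↦0; 1↦0; 2↦1; 3↦1; 4↦1⟩

Answer: ⟨0↦0; 1↦0; 2↦1; 3↦1; 4↦1⟩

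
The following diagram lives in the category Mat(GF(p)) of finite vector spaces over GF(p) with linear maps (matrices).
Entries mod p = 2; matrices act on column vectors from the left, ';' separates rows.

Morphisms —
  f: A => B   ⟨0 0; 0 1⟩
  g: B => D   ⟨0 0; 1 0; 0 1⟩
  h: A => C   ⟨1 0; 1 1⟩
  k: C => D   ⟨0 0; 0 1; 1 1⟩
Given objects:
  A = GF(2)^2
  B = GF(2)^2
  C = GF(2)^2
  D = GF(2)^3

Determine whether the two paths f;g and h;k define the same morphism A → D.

1) trace f;g:
  e0=[1,0] f=>[0,0] g=>[0,0,0]
  e1=[0,1] f=>[0,1] g=>[0,0,1]
  ⟦path⟧₁ = ⟨0 0; 0 0; 0 1⟩
2) trace h;k:
  e0=[1,0] h=>[1,1] k=>[0,1,0]
  e1=[0,1] h=>[0,1] k=>[0,1,1]
  ⟦path⟧₂ = ⟨0 0; 1 1; 0 1⟩
Equal? NO — does not commute

Answer: DOES NOT COMMUTE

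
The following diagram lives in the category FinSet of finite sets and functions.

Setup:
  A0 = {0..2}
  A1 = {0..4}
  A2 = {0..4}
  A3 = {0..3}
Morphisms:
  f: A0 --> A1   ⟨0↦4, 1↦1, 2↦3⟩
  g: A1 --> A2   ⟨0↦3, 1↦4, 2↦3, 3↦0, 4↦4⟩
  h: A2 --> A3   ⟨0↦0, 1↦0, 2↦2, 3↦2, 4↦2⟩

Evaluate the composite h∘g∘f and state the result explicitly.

Answer: ⟨0↦2, 1↦2, 2↦0⟩

Work:
  0 f-->4 g-->4 h-->2
  1 f-->1 g-->4 h-->2
  2 f-->3 g-->0 h-->0
⟦path⟧: ⟨0↦2, 1↦2, 2↦0⟩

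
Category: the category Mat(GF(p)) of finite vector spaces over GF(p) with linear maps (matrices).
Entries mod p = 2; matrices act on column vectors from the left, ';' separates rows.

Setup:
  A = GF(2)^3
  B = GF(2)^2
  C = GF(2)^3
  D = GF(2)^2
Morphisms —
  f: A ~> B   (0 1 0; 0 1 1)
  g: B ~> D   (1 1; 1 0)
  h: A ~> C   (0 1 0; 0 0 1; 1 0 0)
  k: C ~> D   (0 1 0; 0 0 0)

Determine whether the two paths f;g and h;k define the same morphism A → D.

Answer: DOES NOT COMMUTE

Derivation:
1) trace f;g:
  e0=[1,0,0] f~>[0,0] g~>[0,0]
  e1=[0,1,0] f~>[1,1] g~>[0,1]
  e2=[0,0,1] f~>[0,1] g~>[1,0]
  composite₁ = (0 0 1; 0 1 0)
2) trace h;k:
  e0=[1,0,0] h~>[0,0,1] k~>[0,0]
  e1=[0,1,0] h~>[1,0,0] k~>[0,0]
  e2=[0,0,1] h~>[0,1,0] k~>[1,0]
  composite₂ = (0 0 1; 0 0 0)
Equal? differ; not commutative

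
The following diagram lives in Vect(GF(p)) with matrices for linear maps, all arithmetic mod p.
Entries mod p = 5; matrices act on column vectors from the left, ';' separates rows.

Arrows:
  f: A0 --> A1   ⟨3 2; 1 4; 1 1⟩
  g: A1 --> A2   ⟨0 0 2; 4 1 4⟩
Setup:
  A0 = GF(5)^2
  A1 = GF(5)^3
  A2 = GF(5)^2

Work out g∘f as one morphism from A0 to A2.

Answer: ⟨2 2; 2 1⟩

Work:
  e0=⟨1,0⟩ f-->⟨3,1,1⟩ g-->⟨2,2⟩
  e1=⟨0,1⟩ f-->⟨2,4,1⟩ g-->⟨2,1⟩
composite: ⟨2 2; 2 1⟩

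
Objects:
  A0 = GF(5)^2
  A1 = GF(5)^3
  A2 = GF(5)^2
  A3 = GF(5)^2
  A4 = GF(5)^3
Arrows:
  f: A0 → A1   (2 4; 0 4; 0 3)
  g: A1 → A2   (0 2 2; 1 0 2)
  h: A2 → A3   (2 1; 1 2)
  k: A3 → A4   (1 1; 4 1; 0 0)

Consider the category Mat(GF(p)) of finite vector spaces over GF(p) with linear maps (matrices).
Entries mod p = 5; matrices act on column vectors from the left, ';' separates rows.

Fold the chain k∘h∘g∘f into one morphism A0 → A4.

Answer: (1 2; 2 1; 0 0)

Trace:
  e0=(1,0) f→(2,0,0) g→(0,2) h→(2,4) k→(1,2,0)
  e1=(0,1) f→(4,4,3) g→(4,0) h→(3,4) k→(2,1,0)
composite: (1 2; 2 1; 0 0)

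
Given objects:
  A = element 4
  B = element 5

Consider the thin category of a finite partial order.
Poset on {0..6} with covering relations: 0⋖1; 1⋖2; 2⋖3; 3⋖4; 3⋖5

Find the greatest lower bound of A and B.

Lower bounds of A=4 and B=5: {0,1,2,3}
  0 <= 3
  1 <= 3
  2 <= 3
  3 <= 3
glb = 3

Answer: A∧B = 3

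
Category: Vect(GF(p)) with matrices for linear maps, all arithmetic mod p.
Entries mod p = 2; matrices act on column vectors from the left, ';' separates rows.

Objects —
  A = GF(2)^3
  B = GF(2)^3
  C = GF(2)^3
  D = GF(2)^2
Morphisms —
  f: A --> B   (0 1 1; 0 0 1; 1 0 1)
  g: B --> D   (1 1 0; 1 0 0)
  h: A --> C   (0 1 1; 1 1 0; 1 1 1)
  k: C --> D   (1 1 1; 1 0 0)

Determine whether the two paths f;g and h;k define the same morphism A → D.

1) trace f;g:
  e0=⟨1,0,0⟩ f-->⟨0,0,1⟩ g-->⟨0,0⟩
  e1=⟨0,1,0⟩ f-->⟨1,0,0⟩ g-->⟨1,1⟩
  e2=⟨0,0,1⟩ f-->⟨1,1,1⟩ g-->⟨0,1⟩
  result₁ = (0 1 0; 0 1 1)
2) trace h;k:
  e0=⟨1,0,0⟩ h-->⟨0,1,1⟩ k-->⟨0,0⟩
  e1=⟨0,1,0⟩ h-->⟨1,1,1⟩ k-->⟨1,1⟩
  e2=⟨0,0,1⟩ h-->⟨1,0,1⟩ k-->⟨0,1⟩
  result₂ = (0 1 0; 0 1 1)
Equal? same morphism ✓

Answer: COMMUTES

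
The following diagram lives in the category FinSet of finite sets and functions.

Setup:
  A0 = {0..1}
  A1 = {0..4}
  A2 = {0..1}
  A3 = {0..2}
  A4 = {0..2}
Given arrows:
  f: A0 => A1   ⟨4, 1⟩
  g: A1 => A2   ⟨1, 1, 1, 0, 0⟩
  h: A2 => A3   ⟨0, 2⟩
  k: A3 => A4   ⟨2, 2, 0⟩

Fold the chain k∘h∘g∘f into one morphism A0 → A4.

  0 f=>4 g=>0 h=>0 k=>2
  1 f=>1 g=>1 h=>2 k=>0
result: ⟨2, 0⟩

Answer: ⟨2, 0⟩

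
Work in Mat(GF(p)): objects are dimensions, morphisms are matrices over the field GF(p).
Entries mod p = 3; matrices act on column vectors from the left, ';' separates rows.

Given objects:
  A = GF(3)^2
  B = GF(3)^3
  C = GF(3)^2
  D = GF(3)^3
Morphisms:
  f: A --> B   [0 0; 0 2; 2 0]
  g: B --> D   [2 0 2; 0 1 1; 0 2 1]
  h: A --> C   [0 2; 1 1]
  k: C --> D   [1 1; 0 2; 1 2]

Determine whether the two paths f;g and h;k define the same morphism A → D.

Answer: COMMUTES

Work:
Along f;g (path 1):
  e0=⟨1,0⟩ f-->⟨0,0,2⟩ g-->⟨1,2,2⟩
  e1=⟨0,1⟩ f-->⟨0,2,0⟩ g-->⟨0,2,1⟩
  composite₁ = [1 0; 2 2; 2 1]
Along h;k (path 2):
  e0=⟨1,0⟩ h-->⟨0,1⟩ k-->⟨1,2,2⟩
  e1=⟨0,1⟩ h-->⟨2,1⟩ k-->⟨0,2,1⟩
  composite₂ = [1 0; 2 2; 2 1]
Equal? equal; square commutes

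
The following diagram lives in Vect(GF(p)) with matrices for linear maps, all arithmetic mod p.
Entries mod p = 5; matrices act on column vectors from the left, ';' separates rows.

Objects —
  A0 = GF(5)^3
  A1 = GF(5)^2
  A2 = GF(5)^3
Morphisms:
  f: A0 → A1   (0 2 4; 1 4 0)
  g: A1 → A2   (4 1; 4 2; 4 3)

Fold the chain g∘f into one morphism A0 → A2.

  e0=[1,0,0] f→[0,1] g→[1,2,3]
  e1=[0,1,0] f→[2,4] g→[2,1,0]
  e2=[0,0,1] f→[4,0] g→[1,1,1]
composite: (1 2 1; 2 1 1; 3 0 1)

Answer: (1 2 1; 2 1 1; 3 0 1)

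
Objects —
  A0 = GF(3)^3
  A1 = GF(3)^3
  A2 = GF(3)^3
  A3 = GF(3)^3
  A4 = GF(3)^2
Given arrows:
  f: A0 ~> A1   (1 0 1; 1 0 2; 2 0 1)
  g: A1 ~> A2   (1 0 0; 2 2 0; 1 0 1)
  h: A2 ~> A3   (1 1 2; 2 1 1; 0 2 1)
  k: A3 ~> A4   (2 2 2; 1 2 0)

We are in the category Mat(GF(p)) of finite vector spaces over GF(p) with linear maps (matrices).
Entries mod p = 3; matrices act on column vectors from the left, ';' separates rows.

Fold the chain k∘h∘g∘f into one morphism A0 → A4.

Answer: (2 0 1; 2 0 1)

Trace:
  e0=(1,0,0) f~>(1,1,2) g~>(1,1,0) h~>(2,0,2) k~>(2,2)
  e1=(0,1,0) f~>(0,0,0) g~>(0,0,0) h~>(0,0,0) k~>(0,0)
  e2=(0,0,1) f~>(1,2,1) g~>(1,0,2) h~>(2,1,2) k~>(1,1)
⟦path⟧: (2 0 1; 2 0 1)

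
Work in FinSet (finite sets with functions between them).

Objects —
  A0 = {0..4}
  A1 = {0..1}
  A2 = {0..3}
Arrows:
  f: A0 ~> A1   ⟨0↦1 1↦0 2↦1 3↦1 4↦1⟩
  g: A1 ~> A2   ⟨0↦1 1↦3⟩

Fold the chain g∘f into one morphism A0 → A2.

Answer: ⟨0↦3 1↦1 2↦3 3↦3 4↦3⟩

Derivation:
  0 f~>1 g~>3
  1 f~>0 g~>1
  2 f~>1 g~>3
  3 f~>1 g~>3
  4 f~>1 g~>3
composite: ⟨0↦3 1↦1 2↦3 3↦3 4↦3⟩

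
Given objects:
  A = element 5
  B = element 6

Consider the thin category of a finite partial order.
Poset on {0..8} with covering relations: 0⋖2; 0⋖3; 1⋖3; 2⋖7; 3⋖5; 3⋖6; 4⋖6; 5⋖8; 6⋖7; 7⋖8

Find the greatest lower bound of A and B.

Common predecessors of 5,6: {0,1,3}
  0 ⊑ 3
  1 ⊑ 3
  3 ⊑ 3
glb = 3

Answer: A∧B = 3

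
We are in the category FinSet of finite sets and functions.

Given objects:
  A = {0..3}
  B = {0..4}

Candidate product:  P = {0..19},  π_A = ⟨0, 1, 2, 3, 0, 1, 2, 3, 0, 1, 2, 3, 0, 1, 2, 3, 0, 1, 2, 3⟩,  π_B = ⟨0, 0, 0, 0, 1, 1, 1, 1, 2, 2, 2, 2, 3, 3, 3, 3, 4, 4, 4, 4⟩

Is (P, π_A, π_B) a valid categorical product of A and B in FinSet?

|A|·|B| = 4·5 = 20;  |P| = 20
Check the pairing map k ↦ (π_A(k), π_B(k)):
  0 ↦ (0,0)
  1 ↦ (1,0)
  2 ↦ (2,0)
  3 ↦ (3,0)
  4 ↦ (0,1)
  5 ↦ (1,1)
  6 ↦ (2,1)
  7 ↦ (3,1)
  8 ↦ (0,2)
  9 ↦ (1,2)
  10 ↦ (2,2)
  11 ↦ (3,2)
  12 ↦ (0,3)
  13 ↦ (1,3)
  14 ↦ (2,3)
  15 ↦ (3,3)
  16 ↦ (0,4)
  17 ↦ (1,4)
  18 ↦ (2,4)
  19 ↦ (3,4)
distinct pairs in image: 20 / 20 needed
  → bijection onto A×B; projections well-typed.

Answer: VALID PRODUCT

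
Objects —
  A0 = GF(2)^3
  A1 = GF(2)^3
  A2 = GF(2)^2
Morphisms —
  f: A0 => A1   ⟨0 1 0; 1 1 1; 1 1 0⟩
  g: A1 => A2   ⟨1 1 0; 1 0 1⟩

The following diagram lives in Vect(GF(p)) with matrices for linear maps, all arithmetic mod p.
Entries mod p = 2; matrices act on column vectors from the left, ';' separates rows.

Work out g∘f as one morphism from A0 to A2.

Answer: ⟨1 0 1; 1 0 0⟩

Work:
  e0=⟨1,0,0⟩ f=>⟨0,1,1⟩ g=>⟨1,1⟩
  e1=⟨0,1,0⟩ f=>⟨1,1,1⟩ g=>⟨0,0⟩
  e2=⟨0,0,1⟩ f=>⟨0,1,0⟩ g=>⟨1,0⟩
result: ⟨1 0 1; 1 0 0⟩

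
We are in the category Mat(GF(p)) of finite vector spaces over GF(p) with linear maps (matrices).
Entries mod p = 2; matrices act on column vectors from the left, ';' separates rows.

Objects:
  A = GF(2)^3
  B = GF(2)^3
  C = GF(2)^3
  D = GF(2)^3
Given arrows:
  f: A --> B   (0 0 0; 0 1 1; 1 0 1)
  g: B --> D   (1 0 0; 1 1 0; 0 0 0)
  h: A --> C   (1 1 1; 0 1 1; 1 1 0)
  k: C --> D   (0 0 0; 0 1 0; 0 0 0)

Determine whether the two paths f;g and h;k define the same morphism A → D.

Along f;g (path 1):
  e0=(1,0,0) f-->(0,0,1) g-->(0,0,0)
  e1=(0,1,0) f-->(0,1,0) g-->(0,1,0)
  e2=(0,0,1) f-->(0,1,1) g-->(0,1,0)
  ⟦path⟧₁ = (0 0 0; 0 1 1; 0 0 0)
Along h;k (path 2):
  e0=(1,0,0) h-->(1,0,1) k-->(0,0,0)
  e1=(0,1,0) h-->(1,1,1) k-->(0,1,0)
  e2=(0,0,1) h-->(1,1,0) k-->(0,1,0)
  ⟦path⟧₂ = (0 0 0; 0 1 1; 0 0 0)
Equal? YES — commutes

Answer: COMMUTES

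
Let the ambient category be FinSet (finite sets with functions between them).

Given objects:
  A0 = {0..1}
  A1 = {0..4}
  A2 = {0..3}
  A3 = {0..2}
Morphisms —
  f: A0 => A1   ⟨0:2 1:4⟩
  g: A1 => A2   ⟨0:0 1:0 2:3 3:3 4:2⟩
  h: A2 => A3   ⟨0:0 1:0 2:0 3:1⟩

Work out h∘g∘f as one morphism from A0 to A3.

Answer: ⟨0:1 1:0⟩

Work:
  0 f=>2 g=>3 h=>1
  1 f=>4 g=>2 h=>0
result: ⟨0:1 1:0⟩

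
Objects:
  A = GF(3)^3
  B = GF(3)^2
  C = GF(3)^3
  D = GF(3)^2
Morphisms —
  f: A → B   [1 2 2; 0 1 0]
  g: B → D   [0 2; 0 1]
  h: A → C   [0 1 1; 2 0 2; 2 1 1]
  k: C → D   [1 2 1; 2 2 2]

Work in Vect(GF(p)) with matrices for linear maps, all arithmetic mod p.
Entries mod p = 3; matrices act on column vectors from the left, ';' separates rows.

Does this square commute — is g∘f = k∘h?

Answer: DOES NOT COMMUTE

Derivation:
Along f;g (path 1):
  e0=[1,0,0] f→[1,0] g→[0,0]
  e1=[0,1,0] f→[2,1] g→[2,1]
  e2=[0,0,1] f→[2,0] g→[0,0]
  result₁ = [0 2 0; 0 1 0]
Along h;k (path 2):
  e0=[1,0,0] h→[0,2,2] k→[0,2]
  e1=[0,1,0] h→[1,0,1] k→[2,1]
  e2=[0,0,1] h→[1,2,1] k→[0,2]
  result₂ = [0 2 0; 2 1 2]
Equal? distinct morphisms ✗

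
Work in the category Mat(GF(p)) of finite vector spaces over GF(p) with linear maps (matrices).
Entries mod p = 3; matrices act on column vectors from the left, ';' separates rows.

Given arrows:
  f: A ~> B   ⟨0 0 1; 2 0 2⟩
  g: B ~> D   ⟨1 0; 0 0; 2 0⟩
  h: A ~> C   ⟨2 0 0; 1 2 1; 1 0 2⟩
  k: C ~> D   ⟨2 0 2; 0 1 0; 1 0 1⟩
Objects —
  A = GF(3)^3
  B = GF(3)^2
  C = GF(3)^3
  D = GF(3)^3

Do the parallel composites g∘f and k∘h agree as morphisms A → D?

Path 1 = f;g:
  e0=(1,0,0) f~>(0,2) g~>(0,0,0)
  e1=(0,1,0) f~>(0,0) g~>(0,0,0)
  e2=(0,0,1) f~>(1,2) g~>(1,0,2)
  ⟦path⟧₁ = ⟨0 0 1; 0 0 0; 0 0 2⟩
Path 2 = h;k:
  e0=(1,0,0) h~>(2,1,1) k~>(0,1,0)
  e1=(0,1,0) h~>(0,2,0) k~>(0,2,0)
  e2=(0,0,1) h~>(0,1,2) k~>(1,1,2)
  ⟦path⟧₂ = ⟨0 0 1; 1 2 1; 0 0 2⟩
Equal? distinct morphisms ✗

Answer: DOES NOT COMMUTE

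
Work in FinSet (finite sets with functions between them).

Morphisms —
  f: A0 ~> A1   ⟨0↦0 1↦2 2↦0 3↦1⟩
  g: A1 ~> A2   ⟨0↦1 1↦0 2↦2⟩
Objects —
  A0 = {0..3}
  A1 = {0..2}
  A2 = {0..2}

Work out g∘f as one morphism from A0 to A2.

  0 f~>0 g~>1
  1 f~>2 g~>2
  2 f~>0 g~>1
  3 f~>1 g~>0
composite: ⟨0↦1 1↦2 2↦1 3↦0⟩

Answer: ⟨0↦1 1↦2 2↦1 3↦0⟩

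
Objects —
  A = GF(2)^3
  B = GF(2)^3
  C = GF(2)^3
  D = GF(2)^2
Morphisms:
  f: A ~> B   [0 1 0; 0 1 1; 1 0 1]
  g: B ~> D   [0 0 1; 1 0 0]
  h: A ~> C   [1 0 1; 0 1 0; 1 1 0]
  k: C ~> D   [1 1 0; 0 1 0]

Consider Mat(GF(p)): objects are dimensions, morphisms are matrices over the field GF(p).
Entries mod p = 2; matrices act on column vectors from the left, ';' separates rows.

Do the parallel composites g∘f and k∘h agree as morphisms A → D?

Path 1 = f;g:
  e0=(1,0,0) f~>(0,0,1) g~>(1,0)
  e1=(0,1,0) f~>(1,1,0) g~>(0,1)
  e2=(0,0,1) f~>(0,1,1) g~>(1,0)
  ⟦path⟧₁ = [1 0 1; 0 1 0]
Path 2 = h;k:
  e0=(1,0,0) h~>(1,0,1) k~>(1,0)
  e1=(0,1,0) h~>(0,1,1) k~>(1,1)
  e2=(0,0,1) h~>(1,0,0) k~>(1,0)
  ⟦path⟧₂ = [1 1 1; 0 1 0]
Equal? NO — does not commute

Answer: DOES NOT COMMUTE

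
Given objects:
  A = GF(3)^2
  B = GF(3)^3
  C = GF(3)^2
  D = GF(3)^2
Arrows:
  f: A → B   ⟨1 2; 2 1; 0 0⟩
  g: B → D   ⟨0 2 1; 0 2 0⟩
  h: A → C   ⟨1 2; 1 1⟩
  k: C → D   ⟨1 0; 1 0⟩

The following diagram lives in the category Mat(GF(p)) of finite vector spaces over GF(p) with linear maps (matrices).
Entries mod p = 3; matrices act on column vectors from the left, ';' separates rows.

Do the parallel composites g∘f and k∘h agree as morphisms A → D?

1) trace f;g:
  e0=⟨1,0⟩ f→⟨1,2,0⟩ g→⟨1,1⟩
  e1=⟨0,1⟩ f→⟨2,1,0⟩ g→⟨2,2⟩
  ⟦path⟧₁ = ⟨1 2; 1 2⟩
2) trace h;k:
  e0=⟨1,0⟩ h→⟨1,1⟩ k→⟨1,1⟩
  e1=⟨0,1⟩ h→⟨2,1⟩ k→⟨2,2⟩
  ⟦path⟧₂ = ⟨1 2; 1 2⟩
Equal? equal; square commutes

Answer: COMMUTES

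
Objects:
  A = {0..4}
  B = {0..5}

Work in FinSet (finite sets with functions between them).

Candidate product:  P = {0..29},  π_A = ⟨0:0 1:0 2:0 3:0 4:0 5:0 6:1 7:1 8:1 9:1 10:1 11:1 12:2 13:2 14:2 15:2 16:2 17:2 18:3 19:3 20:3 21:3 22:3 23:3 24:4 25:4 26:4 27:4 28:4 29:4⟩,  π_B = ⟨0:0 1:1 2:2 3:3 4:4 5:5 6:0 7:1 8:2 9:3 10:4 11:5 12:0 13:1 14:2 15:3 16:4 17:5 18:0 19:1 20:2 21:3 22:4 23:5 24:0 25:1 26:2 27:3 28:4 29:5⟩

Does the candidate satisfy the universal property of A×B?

Answer: VALID PRODUCT

Derivation:
|A|·|B| = 5·6 = 30;  |P| = 30
Check the pairing map k ↦ (π_A(k), π_B(k)):
  0 : (0,0)
  1 : (0,1)
  2 : (0,2)
  3 : (0,3)
  4 : (0,4)
  5 : (0,5)
  6 : (1,0)
  7 : (1,1)
  8 : (1,2)
  9 : (1,3)
  10 : (1,4)
  11 : (1,5)
  12 : (2,0)
  13 : (2,1)
  14 : (2,2)
  15 : (2,3)
  16 : (2,4)
  17 : (2,5)
  18 : (3,0)
  19 : (3,1)
  20 : (3,2)
  21 : (3,3)
  22 : (3,4)
  23 : (3,5)
  24 : (4,0)
  25 : (4,1)
  26 : (4,2)
  27 : (4,3)
  28 : (4,4)
  29 : (4,5)
distinct pairs in image: 30 / 30 needed
  → bijection onto A×B; projections well-typed.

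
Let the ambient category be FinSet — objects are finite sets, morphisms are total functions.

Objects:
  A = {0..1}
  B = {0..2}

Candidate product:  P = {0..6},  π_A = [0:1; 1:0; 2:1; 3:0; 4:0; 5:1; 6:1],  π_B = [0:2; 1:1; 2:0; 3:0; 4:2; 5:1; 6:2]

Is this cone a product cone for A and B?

|A|·|B| = 2·3 = 6;  |P| = 7
  → cardinalities differ; no bijection possible.

Answer: NOT A VALID PRODUCT — |P|=7 ≠ |A|·|B|=6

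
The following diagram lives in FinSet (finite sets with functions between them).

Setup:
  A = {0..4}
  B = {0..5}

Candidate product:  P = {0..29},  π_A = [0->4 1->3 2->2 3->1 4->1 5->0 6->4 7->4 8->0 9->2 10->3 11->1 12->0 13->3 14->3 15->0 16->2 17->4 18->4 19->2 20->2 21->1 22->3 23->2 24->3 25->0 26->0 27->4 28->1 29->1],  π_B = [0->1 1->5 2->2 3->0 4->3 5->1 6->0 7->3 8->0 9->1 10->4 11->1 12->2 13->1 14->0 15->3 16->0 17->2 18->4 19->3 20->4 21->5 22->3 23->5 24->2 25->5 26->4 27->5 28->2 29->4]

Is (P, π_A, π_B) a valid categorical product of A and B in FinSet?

Answer: VALID PRODUCT

Derivation:
|A|·|B| = 5·6 = 30;  |P| = 30
Check the pairing map k ↦ (π_A(k), π_B(k)):
  0 -> (4,1)
  1 -> (3,5)
  2 -> (2,2)
  3 -> (1,0)
  4 -> (1,3)
  5 -> (0,1)
  6 -> (4,0)
  7 -> (4,3)
  8 -> (0,0)
  9 -> (2,1)
  10 -> (3,4)
  11 -> (1,1)
  12 -> (0,2)
  13 -> (3,1)
  14 -> (3,0)
  15 -> (0,3)
  16 -> (2,0)
  17 -> (4,2)
  18 -> (4,4)
  19 -> (2,3)
  20 -> (2,4)
  21 -> (1,5)
  22 -> (3,3)
  23 -> (2,5)
  24 -> (3,2)
  25 -> (0,5)
  26 -> (0,4)
  27 -> (4,5)
  28 -> (1,2)
  29 -> (1,4)
distinct pairs in image: 30 / 30 needed
  → bijection onto A×B; projections well-typed.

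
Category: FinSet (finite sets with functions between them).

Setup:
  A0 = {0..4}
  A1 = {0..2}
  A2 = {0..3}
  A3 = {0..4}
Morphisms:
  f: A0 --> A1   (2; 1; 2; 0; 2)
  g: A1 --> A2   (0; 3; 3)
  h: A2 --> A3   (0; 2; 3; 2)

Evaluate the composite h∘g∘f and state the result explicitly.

  0 f-->2 g-->3 h-->2
  1 f-->1 g-->3 h-->2
  2 f-->2 g-->3 h-->2
  3 f-->0 g-->0 h-->0
  4 f-->2 g-->3 h-->2
result: (2; 2; 2; 0; 2)

Answer: (2; 2; 2; 0; 2)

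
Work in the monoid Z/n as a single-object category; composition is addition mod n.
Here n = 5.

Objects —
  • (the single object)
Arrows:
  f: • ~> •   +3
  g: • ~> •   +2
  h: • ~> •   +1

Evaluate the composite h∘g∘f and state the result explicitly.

Answer: +1

Trace:
  0 +3≡3 +2≡0 +1≡1  (mod 5)
⟦path⟧: +1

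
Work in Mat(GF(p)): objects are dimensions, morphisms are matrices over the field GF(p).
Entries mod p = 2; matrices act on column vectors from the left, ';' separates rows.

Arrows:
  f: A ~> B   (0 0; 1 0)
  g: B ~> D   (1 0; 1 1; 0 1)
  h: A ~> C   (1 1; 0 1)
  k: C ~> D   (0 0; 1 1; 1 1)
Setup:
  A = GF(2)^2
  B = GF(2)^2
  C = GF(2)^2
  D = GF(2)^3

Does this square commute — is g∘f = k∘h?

Answer: COMMUTES

Derivation:
1) trace f;g:
  e0=[1,0] f~>[0,1] g~>[0,1,1]
  e1=[0,1] f~>[0,0] g~>[0,0,0]
  composite₁ = (0 0; 1 0; 1 0)
2) trace h;k:
  e0=[1,0] h~>[1,0] k~>[0,1,1]
  e1=[0,1] h~>[1,1] k~>[0,0,0]
  composite₂ = (0 0; 1 0; 1 0)
Equal? same morphism ✓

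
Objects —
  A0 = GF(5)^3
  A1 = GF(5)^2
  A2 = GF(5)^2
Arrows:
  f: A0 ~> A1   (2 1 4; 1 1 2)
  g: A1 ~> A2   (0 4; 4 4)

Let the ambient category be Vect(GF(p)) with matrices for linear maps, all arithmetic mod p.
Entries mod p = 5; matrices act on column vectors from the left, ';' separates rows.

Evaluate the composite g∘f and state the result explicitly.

Answer: (4 4 3; 2 3 4)

Work:
  e0=⟨1,0,0⟩ f~>⟨2,1⟩ g~>⟨4,2⟩
  e1=⟨0,1,0⟩ f~>⟨1,1⟩ g~>⟨4,3⟩
  e2=⟨0,0,1⟩ f~>⟨4,2⟩ g~>⟨3,4⟩
result: (4 4 3; 2 3 4)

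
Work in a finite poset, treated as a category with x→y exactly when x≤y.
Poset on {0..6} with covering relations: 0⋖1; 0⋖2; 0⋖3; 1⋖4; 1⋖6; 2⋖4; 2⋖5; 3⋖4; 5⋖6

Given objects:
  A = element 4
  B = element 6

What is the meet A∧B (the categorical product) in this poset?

Answer: NO MEET EXISTS

Work:
{x : x≤A ∧ x≤B} = {0,1,2}  (A=4, B=6)
  maximal lower bounds 1 and 2 are incomparable: neither 1≤2 nor 2≤1
→ no greatest lower bound exists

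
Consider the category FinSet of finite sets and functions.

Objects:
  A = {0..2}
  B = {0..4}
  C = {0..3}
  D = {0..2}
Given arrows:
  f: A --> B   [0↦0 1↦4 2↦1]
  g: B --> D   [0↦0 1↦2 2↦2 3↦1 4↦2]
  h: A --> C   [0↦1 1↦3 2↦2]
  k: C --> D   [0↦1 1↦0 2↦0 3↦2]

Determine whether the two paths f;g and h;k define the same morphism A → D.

Along f;g (path 1):
  0 f-->0 g-->0
  1 f-->4 g-->2
  2 f-->1 g-->2
  ⟦path⟧₁ = [0↦0 1↦2 2↦2]
Along h;k (path 2):
  0 h-->1 k-->0
  1 h-->3 k-->2
  2 h-->2 k-->0
  ⟦path⟧₂ = [0↦0 1↦2 2↦0]
Equal? distinct morphisms ✗

Answer: DOES NOT COMMUTE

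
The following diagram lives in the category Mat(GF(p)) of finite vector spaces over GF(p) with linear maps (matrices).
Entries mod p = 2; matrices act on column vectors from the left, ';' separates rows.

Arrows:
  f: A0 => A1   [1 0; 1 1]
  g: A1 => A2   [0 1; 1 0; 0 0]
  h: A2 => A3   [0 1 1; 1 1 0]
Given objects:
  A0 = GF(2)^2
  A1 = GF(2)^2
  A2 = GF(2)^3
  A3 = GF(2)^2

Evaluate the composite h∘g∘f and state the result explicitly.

Answer: [1 0; 0 1]

Derivation:
  e0=[1,0] f=>[1,1] g=>[1,1,0] h=>[1,0]
  e1=[0,1] f=>[0,1] g=>[1,0,0] h=>[0,1]
composite: [1 0; 0 1]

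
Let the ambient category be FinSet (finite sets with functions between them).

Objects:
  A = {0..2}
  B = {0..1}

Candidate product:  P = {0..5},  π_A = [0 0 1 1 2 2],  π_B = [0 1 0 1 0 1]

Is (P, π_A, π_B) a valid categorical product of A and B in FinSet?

Answer: VALID PRODUCT

Trace:
|A|·|B| = 3·2 = 6;  |P| = 6
Check the pairing map k ↦ (π_A(k), π_B(k)):
  0 ↦ (0,0)
  1 ↦ (0,1)
  2 ↦ (1,0)
  3 ↦ (1,1)
  4 ↦ (2,0)
  5 ↦ (2,1)
distinct pairs in image: 6 / 6 needed
  → bijection onto A×B; projections well-typed.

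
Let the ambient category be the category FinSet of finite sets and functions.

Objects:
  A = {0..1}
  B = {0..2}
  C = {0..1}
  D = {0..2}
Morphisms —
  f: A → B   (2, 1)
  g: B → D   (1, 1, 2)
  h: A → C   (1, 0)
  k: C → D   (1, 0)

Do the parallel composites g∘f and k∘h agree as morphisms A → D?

Answer: DOES NOT COMMUTE

Trace:
Along f;g (path 1):
  0 f→2 g→2
  1 f→1 g→1
  ⟦path⟧₁ = (2, 1)
Along h;k (path 2):
  0 h→1 k→0
  1 h→0 k→1
  ⟦path⟧₂ = (0, 1)
Equal? NO — does not commute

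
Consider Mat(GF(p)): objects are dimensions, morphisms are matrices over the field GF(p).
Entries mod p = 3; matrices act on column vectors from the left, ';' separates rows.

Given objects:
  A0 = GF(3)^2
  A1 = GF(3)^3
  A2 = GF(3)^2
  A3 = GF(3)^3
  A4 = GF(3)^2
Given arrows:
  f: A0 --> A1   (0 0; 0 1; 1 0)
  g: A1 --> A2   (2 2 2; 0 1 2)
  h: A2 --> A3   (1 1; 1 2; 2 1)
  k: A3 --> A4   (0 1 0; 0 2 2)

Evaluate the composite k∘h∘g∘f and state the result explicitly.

Answer: (0 1; 0 0)

Trace:
  e0=⟨1,0⟩ f-->⟨0,0,1⟩ g-->⟨2,2⟩ h-->⟨1,0,0⟩ k-->⟨0,0⟩
  e1=⟨0,1⟩ f-->⟨0,1,0⟩ g-->⟨2,1⟩ h-->⟨0,1,2⟩ k-->⟨1,0⟩
⟦path⟧: (0 1; 0 0)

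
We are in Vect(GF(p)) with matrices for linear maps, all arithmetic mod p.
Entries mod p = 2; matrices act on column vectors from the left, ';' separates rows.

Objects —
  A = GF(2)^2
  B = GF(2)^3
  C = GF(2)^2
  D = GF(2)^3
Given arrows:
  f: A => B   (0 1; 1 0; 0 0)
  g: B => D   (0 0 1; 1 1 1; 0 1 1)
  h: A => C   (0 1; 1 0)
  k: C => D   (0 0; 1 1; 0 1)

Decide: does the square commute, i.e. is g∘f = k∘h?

Answer: COMMUTES

Work:
1) trace f;g:
  e0=(1,0) f=>(0,1,0) g=>(0,1,1)
  e1=(0,1) f=>(1,0,0) g=>(0,1,0)
  result₁ = (0 0; 1 1; 1 0)
2) trace h;k:
  e0=(1,0) h=>(0,1) k=>(0,1,1)
  e1=(0,1) h=>(1,0) k=>(0,1,0)
  result₂ = (0 0; 1 1; 1 0)
Equal? same morphism ✓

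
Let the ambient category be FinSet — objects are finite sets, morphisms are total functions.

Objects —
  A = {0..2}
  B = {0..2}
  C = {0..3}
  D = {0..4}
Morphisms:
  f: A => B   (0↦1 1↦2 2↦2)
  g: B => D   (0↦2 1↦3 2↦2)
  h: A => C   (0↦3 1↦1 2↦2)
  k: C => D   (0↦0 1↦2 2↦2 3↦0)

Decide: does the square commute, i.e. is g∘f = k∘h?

1) trace f;g:
  0 f=>1 g=>3
  1 f=>2 g=>2
  2 f=>2 g=>2
  composite₁ = (0↦3 1↦2 2↦2)
2) trace h;k:
  0 h=>3 k=>0
  1 h=>1 k=>2
  2 h=>2 k=>2
  composite₂ = (0↦0 1↦2 2↦2)
Equal? differ; not commutative

Answer: DOES NOT COMMUTE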